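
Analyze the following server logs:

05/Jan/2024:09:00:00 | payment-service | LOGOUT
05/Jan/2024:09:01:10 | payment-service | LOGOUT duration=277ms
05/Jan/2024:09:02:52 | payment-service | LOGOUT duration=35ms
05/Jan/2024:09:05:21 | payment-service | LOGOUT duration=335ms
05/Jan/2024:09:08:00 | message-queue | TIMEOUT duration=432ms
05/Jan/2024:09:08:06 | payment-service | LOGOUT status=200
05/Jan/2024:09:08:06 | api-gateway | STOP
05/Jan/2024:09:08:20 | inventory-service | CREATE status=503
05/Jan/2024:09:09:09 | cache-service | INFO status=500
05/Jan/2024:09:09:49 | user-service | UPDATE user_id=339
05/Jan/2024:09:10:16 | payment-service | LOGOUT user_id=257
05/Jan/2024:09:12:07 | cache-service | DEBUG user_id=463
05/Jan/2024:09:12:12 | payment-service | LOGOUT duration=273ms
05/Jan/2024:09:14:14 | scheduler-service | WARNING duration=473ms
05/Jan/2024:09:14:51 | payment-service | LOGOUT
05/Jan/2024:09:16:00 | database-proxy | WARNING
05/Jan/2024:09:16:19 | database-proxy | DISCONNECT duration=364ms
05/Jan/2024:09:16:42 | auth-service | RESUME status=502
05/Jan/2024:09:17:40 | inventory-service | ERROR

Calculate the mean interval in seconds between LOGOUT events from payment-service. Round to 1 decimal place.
127.3

To calculate average interval:

1. Find all LOGOUT events for payment-service in order
2. Calculate time gaps between consecutive events
3. Compute mean of gaps: 891 / 7 = 127.3 seconds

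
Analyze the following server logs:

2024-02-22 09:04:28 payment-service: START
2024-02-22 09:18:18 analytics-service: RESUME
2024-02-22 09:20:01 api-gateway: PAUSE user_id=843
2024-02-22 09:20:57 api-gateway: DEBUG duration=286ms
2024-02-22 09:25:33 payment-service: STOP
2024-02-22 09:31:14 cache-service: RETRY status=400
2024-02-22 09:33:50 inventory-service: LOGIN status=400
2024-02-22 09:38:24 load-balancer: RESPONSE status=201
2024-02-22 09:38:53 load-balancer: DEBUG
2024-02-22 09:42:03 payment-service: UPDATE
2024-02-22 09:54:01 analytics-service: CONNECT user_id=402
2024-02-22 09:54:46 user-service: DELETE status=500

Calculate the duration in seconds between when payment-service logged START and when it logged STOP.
1265

To find the time between events:

1. Locate the first START event for payment-service: 2024-02-22 09:04:28
2. Locate the first STOP event for payment-service: 2024-02-22 09:25:33
3. Calculate the difference: 2024-02-22 09:25:33 - 2024-02-22 09:04:28 = 1265 seconds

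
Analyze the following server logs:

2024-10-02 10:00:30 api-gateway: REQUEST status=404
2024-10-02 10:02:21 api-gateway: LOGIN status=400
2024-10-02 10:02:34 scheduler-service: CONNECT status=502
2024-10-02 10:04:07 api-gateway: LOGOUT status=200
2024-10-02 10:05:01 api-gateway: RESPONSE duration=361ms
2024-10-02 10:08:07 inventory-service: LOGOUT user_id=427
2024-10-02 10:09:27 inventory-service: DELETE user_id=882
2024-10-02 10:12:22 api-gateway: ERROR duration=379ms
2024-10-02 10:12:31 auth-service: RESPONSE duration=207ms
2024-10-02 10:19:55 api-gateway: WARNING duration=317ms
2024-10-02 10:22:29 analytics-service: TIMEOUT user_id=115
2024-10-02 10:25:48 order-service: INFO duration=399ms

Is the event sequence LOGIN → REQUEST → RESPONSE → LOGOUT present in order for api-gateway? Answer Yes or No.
No

To verify sequence order:

1. Find all events in sequence LOGIN → REQUEST → RESPONSE → LOGOUT for api-gateway
2. Extract their timestamps
3. Check if timestamps are in ascending order
4. Result: No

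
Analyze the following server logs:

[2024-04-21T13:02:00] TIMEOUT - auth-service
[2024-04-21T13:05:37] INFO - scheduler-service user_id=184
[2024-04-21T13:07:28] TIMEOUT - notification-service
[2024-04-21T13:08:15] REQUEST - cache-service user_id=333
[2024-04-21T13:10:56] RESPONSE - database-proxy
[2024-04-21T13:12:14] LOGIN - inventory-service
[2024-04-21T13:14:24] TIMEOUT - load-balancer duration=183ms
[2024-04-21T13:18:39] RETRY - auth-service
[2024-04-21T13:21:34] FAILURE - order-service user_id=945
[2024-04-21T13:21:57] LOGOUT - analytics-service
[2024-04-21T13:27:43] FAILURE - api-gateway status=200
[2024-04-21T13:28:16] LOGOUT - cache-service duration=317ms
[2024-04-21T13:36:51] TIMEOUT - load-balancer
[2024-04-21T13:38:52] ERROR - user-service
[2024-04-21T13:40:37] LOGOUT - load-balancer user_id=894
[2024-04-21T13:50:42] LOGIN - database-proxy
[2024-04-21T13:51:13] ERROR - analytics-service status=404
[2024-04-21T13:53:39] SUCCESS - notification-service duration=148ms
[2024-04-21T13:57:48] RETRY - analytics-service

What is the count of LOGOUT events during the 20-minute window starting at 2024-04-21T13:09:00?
2

To count events in the time window:

1. Window boundaries: 2024-04-21T13:09:00 to 2024-04-21T13:29:00
2. Filter for LOGOUT events within this window
3. Count matching events: 2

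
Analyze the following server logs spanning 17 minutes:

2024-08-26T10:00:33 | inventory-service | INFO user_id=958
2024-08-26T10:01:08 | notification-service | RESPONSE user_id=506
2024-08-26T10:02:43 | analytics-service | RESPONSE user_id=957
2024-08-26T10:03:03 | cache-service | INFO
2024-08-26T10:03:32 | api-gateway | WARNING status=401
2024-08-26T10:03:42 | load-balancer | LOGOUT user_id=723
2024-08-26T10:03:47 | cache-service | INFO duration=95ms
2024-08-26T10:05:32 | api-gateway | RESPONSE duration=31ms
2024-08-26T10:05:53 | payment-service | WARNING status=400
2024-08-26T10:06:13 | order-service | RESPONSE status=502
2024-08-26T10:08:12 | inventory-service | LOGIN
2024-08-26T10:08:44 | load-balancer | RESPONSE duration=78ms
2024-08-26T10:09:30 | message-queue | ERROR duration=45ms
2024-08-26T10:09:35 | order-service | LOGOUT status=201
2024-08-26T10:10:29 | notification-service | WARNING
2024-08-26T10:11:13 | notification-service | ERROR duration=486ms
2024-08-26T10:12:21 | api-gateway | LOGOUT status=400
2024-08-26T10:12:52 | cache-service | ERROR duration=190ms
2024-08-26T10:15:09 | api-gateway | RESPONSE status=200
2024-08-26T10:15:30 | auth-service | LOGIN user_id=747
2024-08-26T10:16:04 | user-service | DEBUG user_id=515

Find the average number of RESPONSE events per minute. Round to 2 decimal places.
0.35

To calculate the rate:

1. Count total RESPONSE events: 6
2. Total time period: 17 minutes
3. Rate = 6 / 17 = 0.35 events per minute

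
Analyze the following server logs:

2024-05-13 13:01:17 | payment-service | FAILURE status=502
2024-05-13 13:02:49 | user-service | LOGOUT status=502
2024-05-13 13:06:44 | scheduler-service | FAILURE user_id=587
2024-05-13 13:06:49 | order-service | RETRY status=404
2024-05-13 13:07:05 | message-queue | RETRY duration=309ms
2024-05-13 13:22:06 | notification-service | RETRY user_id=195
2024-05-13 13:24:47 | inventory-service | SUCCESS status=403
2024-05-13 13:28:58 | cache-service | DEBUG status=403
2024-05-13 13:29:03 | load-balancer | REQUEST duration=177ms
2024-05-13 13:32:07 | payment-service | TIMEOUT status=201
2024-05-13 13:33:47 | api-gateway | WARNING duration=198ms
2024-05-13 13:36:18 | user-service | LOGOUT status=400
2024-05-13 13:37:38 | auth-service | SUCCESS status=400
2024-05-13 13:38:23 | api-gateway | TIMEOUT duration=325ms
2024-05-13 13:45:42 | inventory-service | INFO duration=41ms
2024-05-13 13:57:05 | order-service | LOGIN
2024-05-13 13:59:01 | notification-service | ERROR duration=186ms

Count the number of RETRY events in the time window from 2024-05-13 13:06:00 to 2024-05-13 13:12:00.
2

To count events in the time window:

1. Window boundaries: 2024-05-13 13:06:00 to 2024-05-13 13:12:00
2. Filter for RETRY events within this window
3. Count matching events: 2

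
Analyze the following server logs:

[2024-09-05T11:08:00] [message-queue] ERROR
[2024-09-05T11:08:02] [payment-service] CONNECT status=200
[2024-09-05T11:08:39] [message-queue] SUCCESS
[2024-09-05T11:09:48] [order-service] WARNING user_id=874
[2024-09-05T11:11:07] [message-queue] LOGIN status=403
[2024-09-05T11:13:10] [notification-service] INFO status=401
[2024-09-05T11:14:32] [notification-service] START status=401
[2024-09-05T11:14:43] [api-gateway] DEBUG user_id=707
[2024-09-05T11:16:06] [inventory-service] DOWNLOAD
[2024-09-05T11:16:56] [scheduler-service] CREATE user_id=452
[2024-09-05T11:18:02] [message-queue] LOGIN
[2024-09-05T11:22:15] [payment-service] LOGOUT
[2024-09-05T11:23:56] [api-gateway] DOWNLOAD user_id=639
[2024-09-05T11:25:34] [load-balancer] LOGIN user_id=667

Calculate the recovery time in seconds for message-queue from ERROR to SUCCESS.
39

To calculate recovery time:

1. Find ERROR event for message-queue: 2024-09-05T11:08:00
2. Find next SUCCESS event for message-queue: 2024-09-05T11:08:39
3. Recovery time: 2024-09-05T11:08:39 - 2024-09-05T11:08:00 = 39 seconds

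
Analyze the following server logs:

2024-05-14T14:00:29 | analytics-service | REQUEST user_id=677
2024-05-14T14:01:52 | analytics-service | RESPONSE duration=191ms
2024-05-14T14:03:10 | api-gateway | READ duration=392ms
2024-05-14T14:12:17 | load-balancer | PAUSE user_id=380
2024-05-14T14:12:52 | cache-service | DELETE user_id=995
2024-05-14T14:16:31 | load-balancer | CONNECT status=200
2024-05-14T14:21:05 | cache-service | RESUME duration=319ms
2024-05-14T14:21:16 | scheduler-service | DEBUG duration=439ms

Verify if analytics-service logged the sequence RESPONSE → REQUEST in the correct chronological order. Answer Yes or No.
No

To verify sequence order:

1. Find all events in sequence RESPONSE → REQUEST for analytics-service
2. Extract their timestamps
3. Check if timestamps are in ascending order
4. Result: No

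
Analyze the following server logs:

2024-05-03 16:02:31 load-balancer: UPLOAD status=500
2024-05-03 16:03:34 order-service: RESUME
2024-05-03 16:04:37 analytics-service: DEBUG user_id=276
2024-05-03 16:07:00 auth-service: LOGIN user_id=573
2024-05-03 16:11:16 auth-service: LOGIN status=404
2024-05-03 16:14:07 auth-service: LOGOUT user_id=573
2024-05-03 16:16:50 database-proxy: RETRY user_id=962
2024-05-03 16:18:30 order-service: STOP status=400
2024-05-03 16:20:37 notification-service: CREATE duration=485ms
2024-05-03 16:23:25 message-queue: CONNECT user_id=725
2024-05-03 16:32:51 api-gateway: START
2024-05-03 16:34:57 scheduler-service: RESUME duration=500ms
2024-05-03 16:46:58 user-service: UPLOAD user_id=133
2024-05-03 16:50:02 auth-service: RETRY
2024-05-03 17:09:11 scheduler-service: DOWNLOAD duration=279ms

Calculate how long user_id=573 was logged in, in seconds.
427

To calculate session duration:

1. Find LOGIN event for user_id=573: 2024-05-03 16:07:00
2. Find LOGOUT event for user_id=573: 2024-05-03 16:14:07
3. Session duration: 2024-05-03 16:14:07 - 2024-05-03 16:07:00 = 427 seconds (7 minutes)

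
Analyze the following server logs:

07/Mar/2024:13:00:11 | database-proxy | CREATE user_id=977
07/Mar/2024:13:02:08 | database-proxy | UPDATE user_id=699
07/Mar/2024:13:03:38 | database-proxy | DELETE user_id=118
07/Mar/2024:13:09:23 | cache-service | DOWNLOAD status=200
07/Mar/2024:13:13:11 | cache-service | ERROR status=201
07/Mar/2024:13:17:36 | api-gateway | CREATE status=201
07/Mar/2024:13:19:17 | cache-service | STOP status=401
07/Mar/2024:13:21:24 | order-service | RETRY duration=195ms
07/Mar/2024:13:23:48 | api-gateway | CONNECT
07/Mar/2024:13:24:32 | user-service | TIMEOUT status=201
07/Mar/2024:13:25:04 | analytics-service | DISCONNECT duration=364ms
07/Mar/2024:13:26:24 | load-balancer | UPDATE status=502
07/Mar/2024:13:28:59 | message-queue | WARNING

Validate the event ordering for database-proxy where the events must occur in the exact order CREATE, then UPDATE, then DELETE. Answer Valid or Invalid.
Valid

To validate ordering:

1. Required order: CREATE → UPDATE → DELETE
2. Rule: the events must occur in the exact order CREATE, then UPDATE, then DELETE
3. Check actual order of events for database-proxy
4. Result: Valid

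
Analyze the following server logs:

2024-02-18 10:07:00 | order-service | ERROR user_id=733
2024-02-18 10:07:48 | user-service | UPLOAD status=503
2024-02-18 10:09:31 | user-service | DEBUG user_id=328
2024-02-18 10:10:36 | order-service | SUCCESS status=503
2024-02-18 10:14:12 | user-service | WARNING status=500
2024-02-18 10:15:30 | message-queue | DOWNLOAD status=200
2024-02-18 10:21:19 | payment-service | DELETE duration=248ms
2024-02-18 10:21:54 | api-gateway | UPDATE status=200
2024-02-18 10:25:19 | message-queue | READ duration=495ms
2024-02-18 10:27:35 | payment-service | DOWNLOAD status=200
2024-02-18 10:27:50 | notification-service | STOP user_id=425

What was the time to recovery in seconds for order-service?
216

To calculate recovery time:

1. Find ERROR event for order-service: 2024-02-18 10:07:00
2. Find next SUCCESS event for order-service: 2024-02-18 10:10:36
3. Recovery time: 2024-02-18 10:10:36 - 2024-02-18 10:07:00 = 216 seconds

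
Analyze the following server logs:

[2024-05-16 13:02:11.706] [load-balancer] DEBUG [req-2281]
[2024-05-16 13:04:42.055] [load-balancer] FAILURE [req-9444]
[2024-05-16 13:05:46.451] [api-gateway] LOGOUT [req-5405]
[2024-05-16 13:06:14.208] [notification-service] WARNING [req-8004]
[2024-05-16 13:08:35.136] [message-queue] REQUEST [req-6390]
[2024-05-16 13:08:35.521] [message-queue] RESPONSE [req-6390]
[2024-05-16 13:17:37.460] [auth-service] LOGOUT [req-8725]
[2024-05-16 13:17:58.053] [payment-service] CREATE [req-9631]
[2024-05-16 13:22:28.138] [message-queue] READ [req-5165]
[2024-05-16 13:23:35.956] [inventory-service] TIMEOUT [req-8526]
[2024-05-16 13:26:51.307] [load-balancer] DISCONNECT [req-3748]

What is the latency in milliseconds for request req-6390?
385

To calculate latency:

1. Find REQUEST with id req-6390: 2024-05-16 13:08:35.136
2. Find RESPONSE with id req-6390: 2024-05-16 13:08:35.521
3. Latency: 2024-05-16 13:08:35.521 - 2024-05-16 13:08:35.136 = 385ms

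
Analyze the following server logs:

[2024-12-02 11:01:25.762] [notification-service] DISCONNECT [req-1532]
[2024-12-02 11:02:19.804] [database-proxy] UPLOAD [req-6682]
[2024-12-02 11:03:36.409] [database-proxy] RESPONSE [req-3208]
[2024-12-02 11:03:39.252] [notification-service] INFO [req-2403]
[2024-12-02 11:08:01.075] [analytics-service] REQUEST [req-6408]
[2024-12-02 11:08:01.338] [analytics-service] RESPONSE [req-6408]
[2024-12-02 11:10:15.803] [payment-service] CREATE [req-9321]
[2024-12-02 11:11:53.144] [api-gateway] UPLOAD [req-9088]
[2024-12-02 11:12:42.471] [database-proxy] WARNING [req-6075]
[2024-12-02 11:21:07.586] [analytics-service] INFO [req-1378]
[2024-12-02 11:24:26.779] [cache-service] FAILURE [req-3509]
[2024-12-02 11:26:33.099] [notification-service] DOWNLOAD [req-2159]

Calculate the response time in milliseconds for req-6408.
263

To calculate latency:

1. Find REQUEST with id req-6408: 2024-12-02 11:08:01.075
2. Find RESPONSE with id req-6408: 2024-12-02 11:08:01.338
3. Latency: 2024-12-02 11:08:01.338 - 2024-12-02 11:08:01.075 = 263ms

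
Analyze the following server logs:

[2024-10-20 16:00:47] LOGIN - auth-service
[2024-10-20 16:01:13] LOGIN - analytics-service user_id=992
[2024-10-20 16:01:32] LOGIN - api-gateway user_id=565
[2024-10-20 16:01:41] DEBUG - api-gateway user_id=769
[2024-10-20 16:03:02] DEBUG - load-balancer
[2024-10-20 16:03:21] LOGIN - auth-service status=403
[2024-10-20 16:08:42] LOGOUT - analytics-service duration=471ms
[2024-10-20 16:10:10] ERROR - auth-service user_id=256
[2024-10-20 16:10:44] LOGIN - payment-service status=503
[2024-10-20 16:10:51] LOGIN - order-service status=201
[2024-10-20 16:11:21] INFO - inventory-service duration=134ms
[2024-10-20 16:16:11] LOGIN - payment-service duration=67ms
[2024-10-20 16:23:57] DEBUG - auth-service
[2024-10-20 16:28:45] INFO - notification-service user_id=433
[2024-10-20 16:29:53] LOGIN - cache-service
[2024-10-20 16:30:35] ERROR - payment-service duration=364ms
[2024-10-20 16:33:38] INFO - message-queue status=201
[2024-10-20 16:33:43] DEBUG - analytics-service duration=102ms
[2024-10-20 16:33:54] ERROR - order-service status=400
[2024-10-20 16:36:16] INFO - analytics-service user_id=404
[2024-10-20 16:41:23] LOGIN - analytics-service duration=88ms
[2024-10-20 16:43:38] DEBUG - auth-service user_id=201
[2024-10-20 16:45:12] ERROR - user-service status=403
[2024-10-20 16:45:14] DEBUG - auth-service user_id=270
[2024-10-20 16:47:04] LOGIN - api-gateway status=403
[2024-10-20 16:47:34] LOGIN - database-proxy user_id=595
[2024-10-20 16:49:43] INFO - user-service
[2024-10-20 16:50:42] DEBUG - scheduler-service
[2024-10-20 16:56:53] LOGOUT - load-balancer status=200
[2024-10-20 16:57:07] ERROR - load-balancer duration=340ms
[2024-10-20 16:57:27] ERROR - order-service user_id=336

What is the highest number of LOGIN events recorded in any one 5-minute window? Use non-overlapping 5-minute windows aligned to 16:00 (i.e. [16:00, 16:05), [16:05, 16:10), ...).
4

To find the burst window:

1. Divide the log period into non-overlapping 5-minute windows starting at 16:00
2. Count LOGIN events in each window
3. Find the window with maximum count
4. Maximum events in a window: 4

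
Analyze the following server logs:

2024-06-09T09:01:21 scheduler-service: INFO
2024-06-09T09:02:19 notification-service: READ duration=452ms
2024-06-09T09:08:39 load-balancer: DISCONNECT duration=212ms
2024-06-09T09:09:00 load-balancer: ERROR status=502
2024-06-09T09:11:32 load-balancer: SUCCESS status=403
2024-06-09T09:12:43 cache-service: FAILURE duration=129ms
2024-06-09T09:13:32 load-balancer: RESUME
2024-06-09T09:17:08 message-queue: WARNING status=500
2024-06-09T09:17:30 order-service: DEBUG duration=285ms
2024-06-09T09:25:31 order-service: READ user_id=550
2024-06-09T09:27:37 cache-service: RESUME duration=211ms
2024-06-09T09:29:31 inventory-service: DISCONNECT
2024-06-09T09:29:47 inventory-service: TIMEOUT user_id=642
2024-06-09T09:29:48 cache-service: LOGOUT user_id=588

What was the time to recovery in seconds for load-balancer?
152

To calculate recovery time:

1. Find ERROR event for load-balancer: 2024-06-09T09:09:00
2. Find next SUCCESS event for load-balancer: 2024-06-09T09:11:32
3. Recovery time: 2024-06-09T09:11:32 - 2024-06-09T09:09:00 = 152 seconds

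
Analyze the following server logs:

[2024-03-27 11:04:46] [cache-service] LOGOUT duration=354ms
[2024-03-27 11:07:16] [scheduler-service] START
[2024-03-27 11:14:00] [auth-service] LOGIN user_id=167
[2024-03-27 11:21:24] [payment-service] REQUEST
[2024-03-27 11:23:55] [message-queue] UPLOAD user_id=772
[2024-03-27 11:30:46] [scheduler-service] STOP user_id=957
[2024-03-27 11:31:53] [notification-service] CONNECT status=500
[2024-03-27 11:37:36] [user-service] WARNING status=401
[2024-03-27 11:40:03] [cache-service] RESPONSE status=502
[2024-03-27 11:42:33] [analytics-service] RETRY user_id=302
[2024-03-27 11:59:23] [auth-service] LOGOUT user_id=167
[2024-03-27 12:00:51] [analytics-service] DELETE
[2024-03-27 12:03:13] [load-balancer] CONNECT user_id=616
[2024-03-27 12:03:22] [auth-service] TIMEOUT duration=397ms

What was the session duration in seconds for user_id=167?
2723

To calculate session duration:

1. Find LOGIN event for user_id=167: 2024-03-27 11:14:00
2. Find LOGOUT event for user_id=167: 2024-03-27 11:59:23
3. Session duration: 2024-03-27 11:59:23 - 2024-03-27 11:14:00 = 2723 seconds (45 minutes)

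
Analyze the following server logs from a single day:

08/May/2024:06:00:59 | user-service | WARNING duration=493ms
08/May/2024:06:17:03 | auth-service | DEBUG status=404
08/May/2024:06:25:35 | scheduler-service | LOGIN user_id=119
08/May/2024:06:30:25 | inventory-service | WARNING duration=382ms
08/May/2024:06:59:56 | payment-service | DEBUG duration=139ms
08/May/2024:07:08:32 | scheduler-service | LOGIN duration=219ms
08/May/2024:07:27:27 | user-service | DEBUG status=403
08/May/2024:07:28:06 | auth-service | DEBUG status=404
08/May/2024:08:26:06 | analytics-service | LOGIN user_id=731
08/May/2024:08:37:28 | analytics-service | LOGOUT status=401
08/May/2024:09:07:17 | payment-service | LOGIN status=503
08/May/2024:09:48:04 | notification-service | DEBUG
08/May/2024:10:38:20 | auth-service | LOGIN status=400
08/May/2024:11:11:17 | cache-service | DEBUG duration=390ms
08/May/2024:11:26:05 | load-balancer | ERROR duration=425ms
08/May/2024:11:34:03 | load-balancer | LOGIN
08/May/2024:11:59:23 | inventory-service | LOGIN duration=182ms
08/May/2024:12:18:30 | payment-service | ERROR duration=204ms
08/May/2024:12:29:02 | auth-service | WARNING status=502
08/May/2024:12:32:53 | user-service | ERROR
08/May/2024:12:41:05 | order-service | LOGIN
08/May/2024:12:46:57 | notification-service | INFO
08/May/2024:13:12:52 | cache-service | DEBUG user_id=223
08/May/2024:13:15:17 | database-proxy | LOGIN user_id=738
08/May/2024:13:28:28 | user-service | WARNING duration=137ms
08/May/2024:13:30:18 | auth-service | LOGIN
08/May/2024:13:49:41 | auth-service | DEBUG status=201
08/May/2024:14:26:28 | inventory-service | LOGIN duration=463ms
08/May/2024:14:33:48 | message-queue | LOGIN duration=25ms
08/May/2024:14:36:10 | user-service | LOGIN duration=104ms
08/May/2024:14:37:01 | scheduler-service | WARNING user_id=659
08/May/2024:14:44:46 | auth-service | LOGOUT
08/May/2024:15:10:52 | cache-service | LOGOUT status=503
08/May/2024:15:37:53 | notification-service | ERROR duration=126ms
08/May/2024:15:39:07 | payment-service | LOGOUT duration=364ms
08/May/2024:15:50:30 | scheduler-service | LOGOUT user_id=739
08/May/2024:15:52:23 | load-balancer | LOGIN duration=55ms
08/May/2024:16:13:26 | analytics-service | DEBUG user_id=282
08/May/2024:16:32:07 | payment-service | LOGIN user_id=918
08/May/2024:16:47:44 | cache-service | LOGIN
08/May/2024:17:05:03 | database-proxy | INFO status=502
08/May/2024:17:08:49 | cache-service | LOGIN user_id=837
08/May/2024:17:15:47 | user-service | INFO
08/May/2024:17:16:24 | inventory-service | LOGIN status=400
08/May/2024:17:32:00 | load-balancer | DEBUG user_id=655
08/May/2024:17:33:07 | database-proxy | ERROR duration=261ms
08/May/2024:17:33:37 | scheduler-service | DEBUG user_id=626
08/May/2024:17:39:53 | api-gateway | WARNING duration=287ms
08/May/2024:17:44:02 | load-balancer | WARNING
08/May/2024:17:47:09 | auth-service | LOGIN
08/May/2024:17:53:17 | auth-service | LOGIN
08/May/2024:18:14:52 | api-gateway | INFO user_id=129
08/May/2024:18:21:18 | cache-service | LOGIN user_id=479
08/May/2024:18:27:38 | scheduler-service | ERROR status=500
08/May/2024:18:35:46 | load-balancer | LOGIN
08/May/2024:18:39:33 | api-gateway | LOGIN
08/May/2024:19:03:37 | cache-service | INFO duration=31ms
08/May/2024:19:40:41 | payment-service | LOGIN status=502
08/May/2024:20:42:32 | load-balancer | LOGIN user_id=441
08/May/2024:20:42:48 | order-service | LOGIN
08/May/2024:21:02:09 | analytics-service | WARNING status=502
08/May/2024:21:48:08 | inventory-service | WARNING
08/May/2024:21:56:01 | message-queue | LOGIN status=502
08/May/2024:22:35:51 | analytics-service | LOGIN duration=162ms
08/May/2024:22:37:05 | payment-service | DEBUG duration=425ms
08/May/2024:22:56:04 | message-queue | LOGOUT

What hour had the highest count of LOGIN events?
17

To find the peak hour:

1. Group all LOGIN events by hour
2. Count events in each hour
3. Find hour with maximum count
4. Peak hour: 17 (with 4 events)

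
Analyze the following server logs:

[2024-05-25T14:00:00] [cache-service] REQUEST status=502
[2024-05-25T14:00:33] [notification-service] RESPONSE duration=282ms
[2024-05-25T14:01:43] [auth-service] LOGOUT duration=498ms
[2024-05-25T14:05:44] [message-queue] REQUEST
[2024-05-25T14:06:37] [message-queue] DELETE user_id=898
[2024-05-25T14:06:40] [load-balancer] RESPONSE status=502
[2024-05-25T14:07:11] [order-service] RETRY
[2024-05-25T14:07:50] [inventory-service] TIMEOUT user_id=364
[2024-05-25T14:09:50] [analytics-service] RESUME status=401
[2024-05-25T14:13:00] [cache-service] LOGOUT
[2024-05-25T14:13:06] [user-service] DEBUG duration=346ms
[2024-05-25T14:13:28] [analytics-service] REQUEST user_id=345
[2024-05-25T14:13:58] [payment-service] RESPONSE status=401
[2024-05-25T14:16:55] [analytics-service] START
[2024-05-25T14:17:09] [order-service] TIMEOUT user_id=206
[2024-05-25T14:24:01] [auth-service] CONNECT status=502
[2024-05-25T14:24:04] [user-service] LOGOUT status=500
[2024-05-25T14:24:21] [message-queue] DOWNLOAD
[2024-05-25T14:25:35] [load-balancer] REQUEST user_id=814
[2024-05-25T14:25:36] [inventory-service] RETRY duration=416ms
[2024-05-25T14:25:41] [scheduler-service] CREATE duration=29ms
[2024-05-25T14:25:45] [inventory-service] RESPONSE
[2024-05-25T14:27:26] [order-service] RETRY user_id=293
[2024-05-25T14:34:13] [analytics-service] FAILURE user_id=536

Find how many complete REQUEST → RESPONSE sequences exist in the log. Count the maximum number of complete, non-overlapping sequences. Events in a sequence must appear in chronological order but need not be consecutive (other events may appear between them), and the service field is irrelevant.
4

To count sequences:

1. Look for pattern: REQUEST → RESPONSE
2. Greedily scan the log in chronological order, matching each sequence element in turn (ignoring service)
3. Each time the full pattern completes, increment the count and restart matching from the next event
4. Complete non-overlapping sequences found: 4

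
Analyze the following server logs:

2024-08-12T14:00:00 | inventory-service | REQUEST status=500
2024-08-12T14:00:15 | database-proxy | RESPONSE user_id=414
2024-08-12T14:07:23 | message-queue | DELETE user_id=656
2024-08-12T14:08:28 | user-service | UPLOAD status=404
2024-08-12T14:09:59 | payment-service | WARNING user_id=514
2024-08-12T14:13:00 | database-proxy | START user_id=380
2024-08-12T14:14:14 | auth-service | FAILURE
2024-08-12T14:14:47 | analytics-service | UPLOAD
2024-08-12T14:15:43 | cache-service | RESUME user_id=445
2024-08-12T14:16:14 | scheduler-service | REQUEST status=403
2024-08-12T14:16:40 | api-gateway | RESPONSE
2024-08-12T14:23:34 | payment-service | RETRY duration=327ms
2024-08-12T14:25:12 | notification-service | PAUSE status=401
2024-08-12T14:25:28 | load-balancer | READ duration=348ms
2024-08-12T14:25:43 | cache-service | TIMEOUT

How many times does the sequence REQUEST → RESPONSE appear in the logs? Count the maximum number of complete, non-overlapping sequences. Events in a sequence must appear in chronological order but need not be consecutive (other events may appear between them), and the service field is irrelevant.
2

To count sequences:

1. Look for pattern: REQUEST → RESPONSE
2. Greedily scan the log in chronological order, matching each sequence element in turn (ignoring service)
3. Each time the full pattern completes, increment the count and restart matching from the next event
4. Complete non-overlapping sequences found: 2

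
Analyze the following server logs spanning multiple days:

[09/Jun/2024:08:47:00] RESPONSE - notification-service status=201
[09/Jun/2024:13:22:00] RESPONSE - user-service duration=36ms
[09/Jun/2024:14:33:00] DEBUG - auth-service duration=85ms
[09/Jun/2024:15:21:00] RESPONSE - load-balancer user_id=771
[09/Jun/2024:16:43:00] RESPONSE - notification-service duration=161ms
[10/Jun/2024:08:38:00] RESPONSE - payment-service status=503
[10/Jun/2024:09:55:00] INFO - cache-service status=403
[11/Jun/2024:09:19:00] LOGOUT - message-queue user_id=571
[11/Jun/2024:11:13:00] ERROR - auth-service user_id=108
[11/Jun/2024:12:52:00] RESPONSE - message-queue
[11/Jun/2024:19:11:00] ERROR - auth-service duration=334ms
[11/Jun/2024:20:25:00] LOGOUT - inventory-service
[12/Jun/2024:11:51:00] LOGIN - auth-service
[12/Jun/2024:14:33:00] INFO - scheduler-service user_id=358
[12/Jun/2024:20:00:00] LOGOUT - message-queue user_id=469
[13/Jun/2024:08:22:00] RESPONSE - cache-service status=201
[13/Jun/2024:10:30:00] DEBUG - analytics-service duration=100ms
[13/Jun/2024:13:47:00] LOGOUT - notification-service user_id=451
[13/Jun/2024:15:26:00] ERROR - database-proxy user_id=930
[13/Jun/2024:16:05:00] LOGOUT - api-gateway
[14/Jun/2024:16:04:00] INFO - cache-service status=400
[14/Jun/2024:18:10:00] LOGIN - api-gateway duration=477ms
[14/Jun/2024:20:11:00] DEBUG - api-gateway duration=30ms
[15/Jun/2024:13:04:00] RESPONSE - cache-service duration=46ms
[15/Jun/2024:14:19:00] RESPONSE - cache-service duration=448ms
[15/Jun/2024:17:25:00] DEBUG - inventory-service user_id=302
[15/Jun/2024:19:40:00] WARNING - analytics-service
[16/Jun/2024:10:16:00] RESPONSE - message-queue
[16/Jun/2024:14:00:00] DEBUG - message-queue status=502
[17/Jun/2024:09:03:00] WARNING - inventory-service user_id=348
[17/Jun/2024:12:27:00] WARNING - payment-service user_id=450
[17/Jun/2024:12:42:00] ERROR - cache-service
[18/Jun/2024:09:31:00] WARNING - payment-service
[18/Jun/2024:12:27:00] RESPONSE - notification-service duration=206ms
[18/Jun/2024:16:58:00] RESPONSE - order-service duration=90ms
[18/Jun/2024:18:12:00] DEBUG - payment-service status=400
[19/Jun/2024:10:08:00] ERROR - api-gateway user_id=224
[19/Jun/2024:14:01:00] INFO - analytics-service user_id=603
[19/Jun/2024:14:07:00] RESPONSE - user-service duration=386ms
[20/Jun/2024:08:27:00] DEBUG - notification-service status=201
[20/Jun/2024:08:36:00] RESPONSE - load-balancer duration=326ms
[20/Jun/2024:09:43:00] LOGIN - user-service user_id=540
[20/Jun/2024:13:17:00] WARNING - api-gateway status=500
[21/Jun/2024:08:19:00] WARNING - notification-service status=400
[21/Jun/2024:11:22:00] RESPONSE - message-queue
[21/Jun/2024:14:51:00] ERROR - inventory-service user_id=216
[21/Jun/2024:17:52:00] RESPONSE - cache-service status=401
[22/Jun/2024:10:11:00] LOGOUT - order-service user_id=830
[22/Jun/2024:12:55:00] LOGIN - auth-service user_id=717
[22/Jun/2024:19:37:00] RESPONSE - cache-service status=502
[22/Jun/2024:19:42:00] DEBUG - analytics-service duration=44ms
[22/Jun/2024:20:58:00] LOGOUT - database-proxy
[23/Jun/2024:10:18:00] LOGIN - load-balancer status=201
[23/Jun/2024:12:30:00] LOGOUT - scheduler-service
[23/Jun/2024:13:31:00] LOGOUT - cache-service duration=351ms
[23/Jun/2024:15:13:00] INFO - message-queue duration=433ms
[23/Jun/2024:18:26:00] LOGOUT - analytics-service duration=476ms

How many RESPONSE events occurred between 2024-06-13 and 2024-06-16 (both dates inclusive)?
4

To filter by date range:

1. Date range: 2024-06-13 through 2024-06-16, both dates inclusive
2. Filter for RESPONSE events whose date falls in this range
3. Count matching events: 4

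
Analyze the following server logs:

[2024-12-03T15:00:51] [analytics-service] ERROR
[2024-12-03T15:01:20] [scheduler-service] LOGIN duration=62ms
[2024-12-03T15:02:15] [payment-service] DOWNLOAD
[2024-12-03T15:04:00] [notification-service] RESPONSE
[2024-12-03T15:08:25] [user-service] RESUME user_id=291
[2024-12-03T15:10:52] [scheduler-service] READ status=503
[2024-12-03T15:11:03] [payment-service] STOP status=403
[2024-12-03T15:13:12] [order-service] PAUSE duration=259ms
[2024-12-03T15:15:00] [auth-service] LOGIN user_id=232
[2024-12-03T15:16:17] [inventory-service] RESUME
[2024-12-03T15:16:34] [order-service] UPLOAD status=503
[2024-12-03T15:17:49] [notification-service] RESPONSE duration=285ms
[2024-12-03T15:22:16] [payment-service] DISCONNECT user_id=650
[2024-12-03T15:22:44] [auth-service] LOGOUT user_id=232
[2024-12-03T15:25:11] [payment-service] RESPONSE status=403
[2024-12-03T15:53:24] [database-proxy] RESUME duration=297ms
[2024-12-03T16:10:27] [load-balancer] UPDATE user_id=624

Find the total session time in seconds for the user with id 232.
464

To calculate session duration:

1. Find LOGIN event for user_id=232: 2024-12-03T15:15:00
2. Find LOGOUT event for user_id=232: 2024-12-03T15:22:44
3. Session duration: 2024-12-03T15:22:44 - 2024-12-03T15:15:00 = 464 seconds (7 minutes)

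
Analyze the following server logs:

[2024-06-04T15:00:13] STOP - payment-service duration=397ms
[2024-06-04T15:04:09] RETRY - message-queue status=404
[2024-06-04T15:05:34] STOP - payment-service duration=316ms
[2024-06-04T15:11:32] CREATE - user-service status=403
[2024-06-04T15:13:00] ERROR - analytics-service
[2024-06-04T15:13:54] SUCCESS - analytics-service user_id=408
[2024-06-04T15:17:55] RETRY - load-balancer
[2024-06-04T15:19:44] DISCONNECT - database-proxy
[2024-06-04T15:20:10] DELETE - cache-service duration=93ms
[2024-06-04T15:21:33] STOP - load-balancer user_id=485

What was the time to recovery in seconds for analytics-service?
54

To calculate recovery time:

1. Find ERROR event for analytics-service: 2024-06-04T15:13:00
2. Find next SUCCESS event for analytics-service: 2024-06-04T15:13:54
3. Recovery time: 2024-06-04T15:13:54 - 2024-06-04T15:13:00 = 54 seconds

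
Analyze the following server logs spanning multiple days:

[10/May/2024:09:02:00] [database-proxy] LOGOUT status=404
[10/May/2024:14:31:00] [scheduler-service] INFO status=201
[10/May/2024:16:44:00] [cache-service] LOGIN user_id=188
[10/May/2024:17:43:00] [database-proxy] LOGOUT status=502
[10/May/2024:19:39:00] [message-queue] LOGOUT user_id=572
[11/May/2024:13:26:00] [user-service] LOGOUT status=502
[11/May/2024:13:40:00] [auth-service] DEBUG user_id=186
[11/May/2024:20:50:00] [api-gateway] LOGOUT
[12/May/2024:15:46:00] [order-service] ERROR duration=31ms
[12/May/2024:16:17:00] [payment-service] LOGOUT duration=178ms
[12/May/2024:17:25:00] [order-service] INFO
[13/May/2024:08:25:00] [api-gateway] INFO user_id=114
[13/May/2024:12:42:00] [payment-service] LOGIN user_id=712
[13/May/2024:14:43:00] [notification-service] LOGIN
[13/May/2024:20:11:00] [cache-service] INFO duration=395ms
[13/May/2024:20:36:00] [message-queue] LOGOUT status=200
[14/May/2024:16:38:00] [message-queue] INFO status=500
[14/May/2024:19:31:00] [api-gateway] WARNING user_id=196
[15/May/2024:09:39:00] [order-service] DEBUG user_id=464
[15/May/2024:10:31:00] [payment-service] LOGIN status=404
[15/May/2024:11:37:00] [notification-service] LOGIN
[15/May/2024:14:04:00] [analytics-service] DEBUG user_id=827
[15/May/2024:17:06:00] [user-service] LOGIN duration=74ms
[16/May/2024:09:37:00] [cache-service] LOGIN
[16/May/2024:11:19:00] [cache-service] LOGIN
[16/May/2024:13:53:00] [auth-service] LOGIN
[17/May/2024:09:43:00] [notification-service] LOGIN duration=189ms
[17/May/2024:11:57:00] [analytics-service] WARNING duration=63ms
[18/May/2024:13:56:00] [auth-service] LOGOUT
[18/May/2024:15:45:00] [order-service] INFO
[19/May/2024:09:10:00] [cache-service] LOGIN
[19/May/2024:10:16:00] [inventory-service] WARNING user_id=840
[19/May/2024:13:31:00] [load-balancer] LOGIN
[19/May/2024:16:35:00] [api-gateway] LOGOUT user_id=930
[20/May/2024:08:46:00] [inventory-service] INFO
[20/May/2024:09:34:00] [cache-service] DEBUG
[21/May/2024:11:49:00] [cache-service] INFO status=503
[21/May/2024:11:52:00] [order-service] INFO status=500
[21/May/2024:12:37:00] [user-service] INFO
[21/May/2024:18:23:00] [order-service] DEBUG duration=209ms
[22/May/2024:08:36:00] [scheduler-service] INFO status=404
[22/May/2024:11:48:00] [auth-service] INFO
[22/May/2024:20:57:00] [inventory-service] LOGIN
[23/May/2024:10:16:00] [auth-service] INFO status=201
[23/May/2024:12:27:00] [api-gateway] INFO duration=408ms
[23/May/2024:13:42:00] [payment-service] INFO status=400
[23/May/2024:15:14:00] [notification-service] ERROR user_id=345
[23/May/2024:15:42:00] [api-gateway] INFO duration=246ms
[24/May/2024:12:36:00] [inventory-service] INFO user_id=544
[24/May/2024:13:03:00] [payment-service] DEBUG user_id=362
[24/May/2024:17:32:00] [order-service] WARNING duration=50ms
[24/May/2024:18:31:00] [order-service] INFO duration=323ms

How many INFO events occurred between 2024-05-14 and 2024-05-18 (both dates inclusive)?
2

To filter by date range:

1. Date range: 2024-05-14 through 2024-05-18, both dates inclusive
2. Filter for INFO events whose date falls in this range
3. Count matching events: 2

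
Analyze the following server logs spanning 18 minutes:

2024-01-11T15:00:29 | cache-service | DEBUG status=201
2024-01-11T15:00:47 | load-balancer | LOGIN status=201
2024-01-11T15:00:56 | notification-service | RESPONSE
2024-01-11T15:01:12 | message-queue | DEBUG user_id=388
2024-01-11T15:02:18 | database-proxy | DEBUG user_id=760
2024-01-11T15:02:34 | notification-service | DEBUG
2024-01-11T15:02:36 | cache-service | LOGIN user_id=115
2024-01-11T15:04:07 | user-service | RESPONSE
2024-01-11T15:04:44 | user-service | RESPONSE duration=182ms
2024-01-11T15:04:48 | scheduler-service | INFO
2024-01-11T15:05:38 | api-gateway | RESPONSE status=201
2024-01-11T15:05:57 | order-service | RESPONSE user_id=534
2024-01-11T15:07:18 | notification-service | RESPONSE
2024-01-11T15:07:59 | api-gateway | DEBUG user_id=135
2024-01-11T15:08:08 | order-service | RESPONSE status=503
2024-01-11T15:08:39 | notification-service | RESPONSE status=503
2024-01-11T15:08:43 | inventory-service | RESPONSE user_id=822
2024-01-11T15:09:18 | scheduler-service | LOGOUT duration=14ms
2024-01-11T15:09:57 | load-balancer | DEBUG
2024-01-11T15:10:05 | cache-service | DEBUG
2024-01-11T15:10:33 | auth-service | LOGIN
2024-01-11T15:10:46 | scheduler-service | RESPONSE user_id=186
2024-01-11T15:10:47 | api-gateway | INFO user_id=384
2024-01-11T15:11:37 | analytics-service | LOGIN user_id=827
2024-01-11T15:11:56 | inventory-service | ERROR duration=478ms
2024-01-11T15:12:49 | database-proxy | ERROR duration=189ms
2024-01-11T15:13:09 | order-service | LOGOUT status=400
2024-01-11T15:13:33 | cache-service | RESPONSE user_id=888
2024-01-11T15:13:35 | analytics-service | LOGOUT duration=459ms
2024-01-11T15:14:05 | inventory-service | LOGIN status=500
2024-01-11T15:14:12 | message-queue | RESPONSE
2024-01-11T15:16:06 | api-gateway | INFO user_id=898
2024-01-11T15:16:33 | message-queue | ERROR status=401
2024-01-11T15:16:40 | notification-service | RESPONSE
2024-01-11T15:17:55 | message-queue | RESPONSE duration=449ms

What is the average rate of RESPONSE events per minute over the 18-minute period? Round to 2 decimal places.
0.78

To calculate the rate:

1. Count total RESPONSE events: 14
2. Total time period: 18 minutes
3. Rate = 14 / 18 = 0.78 events per minute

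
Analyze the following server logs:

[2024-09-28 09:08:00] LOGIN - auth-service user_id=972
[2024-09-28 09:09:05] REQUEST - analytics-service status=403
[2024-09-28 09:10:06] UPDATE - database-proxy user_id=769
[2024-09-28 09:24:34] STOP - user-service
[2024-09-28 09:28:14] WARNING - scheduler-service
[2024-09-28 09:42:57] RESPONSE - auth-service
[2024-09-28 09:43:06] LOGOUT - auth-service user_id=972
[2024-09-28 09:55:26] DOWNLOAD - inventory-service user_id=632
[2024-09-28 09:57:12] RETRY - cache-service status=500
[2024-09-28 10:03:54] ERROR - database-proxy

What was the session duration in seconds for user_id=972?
2106

To calculate session duration:

1. Find LOGIN event for user_id=972: 2024-09-28 09:08:00
2. Find LOGOUT event for user_id=972: 2024-09-28 09:43:06
3. Session duration: 2024-09-28 09:43:06 - 2024-09-28 09:08:00 = 2106 seconds (35 minutes)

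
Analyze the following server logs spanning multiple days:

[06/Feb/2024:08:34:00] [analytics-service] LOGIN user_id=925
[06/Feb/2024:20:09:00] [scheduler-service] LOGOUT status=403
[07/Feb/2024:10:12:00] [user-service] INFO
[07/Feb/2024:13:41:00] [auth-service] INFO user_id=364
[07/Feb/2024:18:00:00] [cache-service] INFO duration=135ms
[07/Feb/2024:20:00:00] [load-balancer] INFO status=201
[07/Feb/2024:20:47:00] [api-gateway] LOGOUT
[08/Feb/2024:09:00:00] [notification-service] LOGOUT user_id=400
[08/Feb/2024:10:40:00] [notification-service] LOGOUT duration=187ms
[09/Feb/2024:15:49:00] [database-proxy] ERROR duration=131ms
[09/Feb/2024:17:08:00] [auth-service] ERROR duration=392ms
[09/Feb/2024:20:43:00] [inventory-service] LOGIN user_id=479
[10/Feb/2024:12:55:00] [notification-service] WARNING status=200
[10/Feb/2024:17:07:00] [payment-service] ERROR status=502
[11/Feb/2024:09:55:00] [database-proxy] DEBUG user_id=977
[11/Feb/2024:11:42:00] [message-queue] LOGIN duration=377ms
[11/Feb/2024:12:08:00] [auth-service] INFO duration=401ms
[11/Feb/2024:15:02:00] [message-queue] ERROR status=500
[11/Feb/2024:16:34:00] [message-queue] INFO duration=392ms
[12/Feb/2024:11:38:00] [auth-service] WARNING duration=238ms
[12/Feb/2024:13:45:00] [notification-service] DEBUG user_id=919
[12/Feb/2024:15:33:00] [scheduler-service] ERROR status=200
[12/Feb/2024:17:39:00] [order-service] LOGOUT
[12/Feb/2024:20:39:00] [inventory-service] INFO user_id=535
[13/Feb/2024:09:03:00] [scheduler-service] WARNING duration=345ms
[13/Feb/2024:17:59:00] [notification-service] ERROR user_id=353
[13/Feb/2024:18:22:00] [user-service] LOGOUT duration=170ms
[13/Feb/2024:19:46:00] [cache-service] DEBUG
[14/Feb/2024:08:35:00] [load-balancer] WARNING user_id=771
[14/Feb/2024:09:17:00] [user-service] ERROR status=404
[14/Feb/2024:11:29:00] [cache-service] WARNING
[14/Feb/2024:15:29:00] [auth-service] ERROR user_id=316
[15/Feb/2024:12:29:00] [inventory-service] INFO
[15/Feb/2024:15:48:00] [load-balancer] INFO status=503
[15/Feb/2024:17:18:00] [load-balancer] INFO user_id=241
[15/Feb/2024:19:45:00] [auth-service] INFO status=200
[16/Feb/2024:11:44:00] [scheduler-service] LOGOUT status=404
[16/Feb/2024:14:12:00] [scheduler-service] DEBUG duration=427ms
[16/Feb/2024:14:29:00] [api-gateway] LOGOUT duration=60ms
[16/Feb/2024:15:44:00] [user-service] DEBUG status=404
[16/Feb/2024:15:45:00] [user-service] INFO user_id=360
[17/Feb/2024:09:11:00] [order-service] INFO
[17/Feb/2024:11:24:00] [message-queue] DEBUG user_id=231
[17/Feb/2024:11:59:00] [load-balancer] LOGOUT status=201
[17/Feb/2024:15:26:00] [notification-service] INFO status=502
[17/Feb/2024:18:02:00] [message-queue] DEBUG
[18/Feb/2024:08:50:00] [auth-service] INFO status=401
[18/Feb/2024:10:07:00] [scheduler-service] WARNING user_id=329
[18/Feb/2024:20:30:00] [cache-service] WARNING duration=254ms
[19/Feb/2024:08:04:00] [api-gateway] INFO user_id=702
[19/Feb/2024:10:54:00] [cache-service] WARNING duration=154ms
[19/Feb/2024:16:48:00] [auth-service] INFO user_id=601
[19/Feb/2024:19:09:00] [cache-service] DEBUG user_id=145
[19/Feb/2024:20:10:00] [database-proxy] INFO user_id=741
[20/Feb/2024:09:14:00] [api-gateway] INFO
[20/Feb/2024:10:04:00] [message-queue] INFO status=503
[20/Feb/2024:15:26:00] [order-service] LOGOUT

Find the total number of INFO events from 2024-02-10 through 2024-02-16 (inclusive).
8

To filter by date range:

1. Date range: 2024-02-10 through 2024-02-16, both dates inclusive
2. Filter for INFO events whose date falls in this range
3. Count matching events: 8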